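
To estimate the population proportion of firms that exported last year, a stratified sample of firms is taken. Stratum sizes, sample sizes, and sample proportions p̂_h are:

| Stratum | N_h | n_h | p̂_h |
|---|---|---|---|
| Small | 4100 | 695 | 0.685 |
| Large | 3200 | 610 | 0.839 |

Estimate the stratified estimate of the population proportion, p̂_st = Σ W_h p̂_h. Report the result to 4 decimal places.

N = 7300; stratum weights W_h = N_h/N.
p̂_st = Σ W_h p̂_h = (4100·0.685 + 3200·0.839)/7300 = 0.75251

p̂_st ≈ 0.7525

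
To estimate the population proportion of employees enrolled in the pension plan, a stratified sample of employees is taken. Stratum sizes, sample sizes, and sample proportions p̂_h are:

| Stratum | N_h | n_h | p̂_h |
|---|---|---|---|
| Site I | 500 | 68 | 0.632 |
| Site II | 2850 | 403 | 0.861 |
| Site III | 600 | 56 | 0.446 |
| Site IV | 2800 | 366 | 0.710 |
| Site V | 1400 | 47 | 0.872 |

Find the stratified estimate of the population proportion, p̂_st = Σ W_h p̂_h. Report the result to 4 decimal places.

N = 8150; stratum weights W_h = N_h/N.
p̂_st = Σ W_h p̂_h = (500·0.632 + 2850·0.861 + 600·0.446 + 2800·0.710 + 1400·0.872)/8150 = 0.76641

p̂_st ≈ 0.7664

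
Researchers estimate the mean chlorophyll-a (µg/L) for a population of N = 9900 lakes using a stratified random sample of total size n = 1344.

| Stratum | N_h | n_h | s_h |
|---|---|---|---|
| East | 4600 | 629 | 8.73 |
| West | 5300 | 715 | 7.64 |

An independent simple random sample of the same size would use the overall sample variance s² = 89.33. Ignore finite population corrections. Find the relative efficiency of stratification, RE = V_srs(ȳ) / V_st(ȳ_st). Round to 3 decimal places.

RE ≈ 1.341

V̂(ȳ_st) = Σ W_h² s_h²/n_h, with W_h = N_h/N and N = 9900:
  stratum East: (4600/9900)²·8.73²/629 = 0.0261591
  stratum West: (5300/9900)²·7.64²/715 = 0.0233971
V_st = 0.0495562
V_srs = s²/n = 89.33/1344 = 0.0664658
Relative efficiency = V_srs / V_st = 0.0664658/0.0495562 = 1.3412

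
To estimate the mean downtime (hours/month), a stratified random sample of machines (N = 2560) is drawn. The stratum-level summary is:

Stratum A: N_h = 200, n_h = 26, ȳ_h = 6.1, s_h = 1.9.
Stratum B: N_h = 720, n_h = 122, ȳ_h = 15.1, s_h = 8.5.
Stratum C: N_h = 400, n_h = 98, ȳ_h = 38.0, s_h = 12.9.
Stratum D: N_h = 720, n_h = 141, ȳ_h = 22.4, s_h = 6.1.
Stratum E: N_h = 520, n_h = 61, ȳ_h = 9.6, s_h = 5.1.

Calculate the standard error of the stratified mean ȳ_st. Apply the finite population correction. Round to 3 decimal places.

V̂(ȳ_st) = Σ W_h² (1 − n_h/N_h) s_h²/n_h, with W_h = N_h/N and N = 2560:
  stratum A: (200/2560)²·(1 − 26/200)·1.9²/26 = 0.000737281
  stratum B: (720/2560)²·(1 − 122/720)·8.5²/122 = 0.0389074
  stratum C: (400/2560)²·(1 − 98/400)·12.9²/98 = 0.0312997
  stratum D: (720/2560)²·(1 − 141/720)·6.1²/141 = 0.0167869
  stratum E: (520/2560)²·(1 − 61/520)·5.1²/61 = 0.0155291
V̂(ȳ_st) = 0.10326
SE(ȳ_st) = √0.10326 = 0.321342

SE(ȳ_st) ≈ 0.321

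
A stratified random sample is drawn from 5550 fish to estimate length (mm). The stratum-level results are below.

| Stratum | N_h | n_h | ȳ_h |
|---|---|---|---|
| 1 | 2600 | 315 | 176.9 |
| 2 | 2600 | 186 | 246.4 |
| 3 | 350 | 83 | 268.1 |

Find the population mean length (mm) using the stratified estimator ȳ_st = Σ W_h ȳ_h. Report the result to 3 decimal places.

N = Σ N_h = 5550. Stratum weights W_h = N_h/N.
ȳ_st = (2600·176.9 + 2600·246.4 + 350·268.1) / 5550 = 215.20991

ȳ_st ≈ 215.210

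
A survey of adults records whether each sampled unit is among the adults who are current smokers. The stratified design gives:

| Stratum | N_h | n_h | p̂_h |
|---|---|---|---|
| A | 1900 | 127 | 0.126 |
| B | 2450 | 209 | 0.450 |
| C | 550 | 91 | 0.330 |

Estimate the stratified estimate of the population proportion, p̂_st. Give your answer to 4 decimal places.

N = 4900; stratum weights W_h = N_h/N.
p̂_st = Σ W_h p̂_h = (1900·0.126 + 2450·0.450 + 550·0.330)/4900 = 0.31090

p̂_st ≈ 0.3109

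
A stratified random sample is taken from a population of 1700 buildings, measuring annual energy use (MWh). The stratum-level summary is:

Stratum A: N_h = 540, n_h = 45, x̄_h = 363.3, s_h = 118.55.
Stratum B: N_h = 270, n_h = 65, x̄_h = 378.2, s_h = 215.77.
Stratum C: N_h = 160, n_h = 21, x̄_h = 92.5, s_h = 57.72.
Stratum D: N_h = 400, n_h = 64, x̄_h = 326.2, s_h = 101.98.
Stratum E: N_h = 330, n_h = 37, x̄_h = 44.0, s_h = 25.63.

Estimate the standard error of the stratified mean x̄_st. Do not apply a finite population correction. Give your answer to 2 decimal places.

V̂(x̄_st) = Σ W_h² s_h²/n_h, with W_h = N_h/N and N = 1700:
  stratum A: (540/1700)²·118.55²/45 = 31.5123
  stratum B: (270/1700)²·215.77²/65 = 18.0675
  stratum C: (160/1700)²·57.72²/21 = 1.40532
  stratum D: (400/1700)²·101.98²/64 = 8.99647
  stratum E: (330/1700)²·25.63²/37 = 0.668999
V̂(x̄_st) = 60.6506
SE(x̄_st) = √60.6506 = 7.78785

SE(x̄_st) ≈ 7.79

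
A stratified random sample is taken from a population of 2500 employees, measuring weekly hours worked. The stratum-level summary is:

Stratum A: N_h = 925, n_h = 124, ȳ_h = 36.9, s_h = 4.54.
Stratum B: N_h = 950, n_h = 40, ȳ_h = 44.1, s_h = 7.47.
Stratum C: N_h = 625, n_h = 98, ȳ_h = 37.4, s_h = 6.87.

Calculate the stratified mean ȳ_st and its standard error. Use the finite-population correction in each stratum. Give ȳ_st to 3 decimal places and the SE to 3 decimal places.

ȳ_st = Σ W_h ȳ_h = (925·36.9 + 950·44.1 + 625·37.4)/2500 = 39.76100
V̂(ȳ_st) = Σ W_h² (1 − n_h/N_h) s_h²/n_h, with W_h = N_h/N and N = 2500:
  stratum A: (925/2500)²·(1 − 124/925)·4.54²/124 = 0.0197054
  stratum B: (950/2500)²·(1 − 40/950)·7.47²/40 = 0.19296
  stratum C: (625/2500)²·(1 − 98/625)·6.87²/98 = 0.0253804
V̂(ȳ_st) = 0.238045
SE(ȳ_st) = √0.238045 = 0.487899

ȳ_st ≈ 39.761, SE ≈ 0.488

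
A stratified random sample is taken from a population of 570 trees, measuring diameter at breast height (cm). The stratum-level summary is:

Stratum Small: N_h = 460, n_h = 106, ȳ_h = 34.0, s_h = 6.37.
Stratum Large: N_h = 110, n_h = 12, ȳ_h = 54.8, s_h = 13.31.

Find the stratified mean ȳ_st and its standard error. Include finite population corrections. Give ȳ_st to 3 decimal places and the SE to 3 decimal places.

ȳ_st ≈ 38.014, SE ≈ 0.826

ȳ_st = Σ W_h ȳ_h = (460·34.0 + 110·54.8)/570 = 38.01404
V̂(ȳ_st) = Σ W_h² (1 − n_h/N_h) s_h²/n_h, with W_h = N_h/N and N = 570:
  stratum Small: (460/570)²·(1 − 106/460)·6.37²/106 = 0.19186
  stratum Large: (110/570)²·(1 − 12/110)·13.31²/12 = 0.489828
V̂(ȳ_st) = 0.681688
SE(ȳ_st) = √0.681688 = 0.825644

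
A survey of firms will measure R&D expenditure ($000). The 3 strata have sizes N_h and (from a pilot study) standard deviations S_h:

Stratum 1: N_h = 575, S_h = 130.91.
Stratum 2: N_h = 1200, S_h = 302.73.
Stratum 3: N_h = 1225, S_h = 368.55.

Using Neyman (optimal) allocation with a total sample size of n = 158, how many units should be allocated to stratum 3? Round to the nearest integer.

Neyman allocation: n_h = n · N_h S_h / Σ N_i S_i, with n = 158.
  stratum 1: N_h·S_h = 575·130.91 = 75273.25
  stratum 2: N_h·S_h = 1200·302.73 = 363276.00
  stratum 3: N_h·S_h = 1225·368.55 = 451473.75
Σ N_h S_h = 890023.00
n for stratum 3 = 158·451473.75/890023.00 = 80.147 → 80

80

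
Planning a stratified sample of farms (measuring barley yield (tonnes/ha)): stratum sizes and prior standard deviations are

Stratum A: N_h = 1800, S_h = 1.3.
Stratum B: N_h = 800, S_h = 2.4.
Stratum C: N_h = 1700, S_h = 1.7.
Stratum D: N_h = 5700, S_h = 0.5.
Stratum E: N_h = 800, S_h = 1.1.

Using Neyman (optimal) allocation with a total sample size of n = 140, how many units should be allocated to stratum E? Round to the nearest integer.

11

Neyman allocation: n_h = n · N_h S_h / Σ N_i S_i, with n = 140.
  stratum A: N_h·S_h = 1800·1.3 = 2340.00
  stratum B: N_h·S_h = 800·2.4 = 1920.00
  stratum C: N_h·S_h = 1700·1.7 = 2890.00
  stratum D: N_h·S_h = 5700·0.5 = 2850.00
  stratum E: N_h·S_h = 800·1.1 = 880.00
Σ N_h S_h = 10880.00
n for stratum E = 140·880.00/10880.00 = 11.324 → 11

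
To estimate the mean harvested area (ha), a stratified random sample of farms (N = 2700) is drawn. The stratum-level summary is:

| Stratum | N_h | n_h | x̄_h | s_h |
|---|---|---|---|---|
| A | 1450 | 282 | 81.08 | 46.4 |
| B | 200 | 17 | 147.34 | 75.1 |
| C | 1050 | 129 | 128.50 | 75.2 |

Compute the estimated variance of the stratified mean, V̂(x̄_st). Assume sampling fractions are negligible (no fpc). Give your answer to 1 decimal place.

V̂(x̄_st) = Σ W_h² s_h²/n_h, with W_h = N_h/N and N = 2700:
  stratum A: (1450/2700)²·46.4²/282 = 2.20189
  stratum B: (200/2700)²·75.1²/17 = 1.82039
  stratum C: (1050/2700)²·75.2²/129 = 6.62975
V̂(x̄_st) = 10.652

V̂(x̄_st) ≈ 10.7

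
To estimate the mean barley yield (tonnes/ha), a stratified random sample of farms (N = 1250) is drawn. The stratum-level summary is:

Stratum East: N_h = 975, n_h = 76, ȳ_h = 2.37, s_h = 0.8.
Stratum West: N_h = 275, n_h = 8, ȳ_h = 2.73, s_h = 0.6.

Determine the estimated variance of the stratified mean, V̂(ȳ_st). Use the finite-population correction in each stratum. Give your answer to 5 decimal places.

V̂(ȳ_st) ≈ 0.00684

V̂(ȳ_st) = Σ W_h² (1 − n_h/N_h) s_h²/n_h, with W_h = N_h/N and N = 1250:
  stratum East: (975/1250)²·(1 − 76/975)·0.8²/76 = 0.00472401
  stratum West: (275/1250)²·(1 − 8/275)·0.6²/8 = 0.00211464
V̂(ȳ_st) = 0.00683865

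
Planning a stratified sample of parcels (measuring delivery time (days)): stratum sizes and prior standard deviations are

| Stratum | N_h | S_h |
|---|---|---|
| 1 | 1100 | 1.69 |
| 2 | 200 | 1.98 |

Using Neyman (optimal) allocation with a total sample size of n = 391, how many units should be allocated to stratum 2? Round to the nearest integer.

Neyman allocation: n_h = n · N_h S_h / Σ N_i S_i, with n = 391.
  stratum 1: N_h·S_h = 1100·1.69 = 1859.00
  stratum 2: N_h·S_h = 200·1.98 = 396.00
Σ N_h S_h = 2255.00
n for stratum 2 = 391·396.00/2255.00 = 68.663 → 69

69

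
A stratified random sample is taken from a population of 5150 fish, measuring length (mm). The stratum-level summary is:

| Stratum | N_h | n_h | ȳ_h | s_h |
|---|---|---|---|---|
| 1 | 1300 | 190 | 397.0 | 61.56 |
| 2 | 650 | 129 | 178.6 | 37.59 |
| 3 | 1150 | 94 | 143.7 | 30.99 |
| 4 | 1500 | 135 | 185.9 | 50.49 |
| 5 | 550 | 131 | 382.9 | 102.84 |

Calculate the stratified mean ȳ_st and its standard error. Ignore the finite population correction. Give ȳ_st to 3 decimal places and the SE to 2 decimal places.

ȳ_st = Σ W_h ȳ_h = (1300·397.0 + 650·178.6 + 1150·143.7 + 1500·185.9 + 550·382.9)/5150 = 249.88155
V̂(ȳ_st) = Σ W_h² s_h²/n_h, with W_h = N_h/N and N = 5150:
  stratum 1: (1300/5150)²·61.56²/190 = 1.27091
  stratum 2: (650/5150)²·37.59²/129 = 0.174489
  stratum 3: (1150/5150)²·30.99²/94 = 0.509444
  stratum 4: (1500/5150)²·50.49²/135 = 1.60194
  stratum 5: (550/5150)²·102.84²/131 = 0.920797
V̂(ȳ_st) = 4.47758
SE(ȳ_st) = √4.47758 = 2.11603

ȳ_st ≈ 249.882, SE ≈ 2.12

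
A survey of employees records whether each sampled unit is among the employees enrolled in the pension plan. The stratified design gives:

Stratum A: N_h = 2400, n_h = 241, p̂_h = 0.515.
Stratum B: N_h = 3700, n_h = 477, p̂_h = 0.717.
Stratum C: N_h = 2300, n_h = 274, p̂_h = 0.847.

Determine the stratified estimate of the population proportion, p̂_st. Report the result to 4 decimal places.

N = 8400; stratum weights W_h = N_h/N.
p̂_st = Σ W_h p̂_h = (2400·0.515 + 3700·0.717 + 2300·0.847)/8400 = 0.69488

p̂_st ≈ 0.6949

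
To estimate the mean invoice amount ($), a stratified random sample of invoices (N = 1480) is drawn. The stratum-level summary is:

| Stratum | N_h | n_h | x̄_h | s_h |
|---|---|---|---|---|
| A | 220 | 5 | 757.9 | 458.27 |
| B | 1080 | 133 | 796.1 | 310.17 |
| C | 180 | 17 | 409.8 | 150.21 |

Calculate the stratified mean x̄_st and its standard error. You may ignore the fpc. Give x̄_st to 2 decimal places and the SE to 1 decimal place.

x̄_st = Σ W_h x̄_h = (220·757.9 + 1080·796.1 + 180·409.8)/1480 = 743.43919
V̂(x̄_st) = Σ W_h² s_h²/n_h, with W_h = N_h/N and N = 1480:
  stratum A: (220/1480)²·458.27²/5 = 928.1
  stratum B: (1080/1480)²·310.17²/133 = 385.187
  stratum C: (180/1480)²·150.21²/17 = 19.6323
V̂(x̄_st) = 1332.92
SE(x̄_st) = √1332.92 = 36.5092

x̄_st ≈ 743.44, SE ≈ 36.5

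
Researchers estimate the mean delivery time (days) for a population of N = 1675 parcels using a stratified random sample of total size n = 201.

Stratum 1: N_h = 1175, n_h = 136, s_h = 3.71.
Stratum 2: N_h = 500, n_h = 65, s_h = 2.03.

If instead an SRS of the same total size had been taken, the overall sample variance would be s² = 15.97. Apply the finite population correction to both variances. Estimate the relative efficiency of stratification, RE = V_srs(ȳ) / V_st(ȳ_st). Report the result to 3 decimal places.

V̂(ȳ_st) = Σ W_h² (1 − n_h/N_h) s_h²/n_h, with W_h = N_h/N and N = 1675:
  stratum 1: (1175/1675)²·(1 − 136/1175)·3.71²/136 = 0.0440385
  stratum 2: (500/1675)²·(1 − 65/500)·2.03²/65 = 0.00491483
V_st = 0.0489533
V_srs = (1 − 201/1675)·15.97/201 = 0.0699184
Relative efficiency = V_srs / V_st = 0.0699184/0.0489533 = 1.4283

RE ≈ 1.428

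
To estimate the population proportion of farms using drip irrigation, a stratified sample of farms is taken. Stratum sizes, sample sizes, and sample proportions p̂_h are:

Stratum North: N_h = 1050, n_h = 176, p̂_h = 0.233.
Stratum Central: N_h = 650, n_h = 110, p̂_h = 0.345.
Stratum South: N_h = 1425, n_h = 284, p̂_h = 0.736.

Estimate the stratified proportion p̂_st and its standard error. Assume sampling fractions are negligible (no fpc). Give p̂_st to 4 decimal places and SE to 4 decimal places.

p̂_st ≈ 0.4857, SE ≈ 0.0186

N = 3125; stratum weights W_h = N_h/N.
p̂_st = Σ W_h p̂_h = (1050·0.233 + 650·0.345 + 1425·0.736)/3125 = 0.48566
V̂(p̂_st) = Σ W_h² p̂_h(1−p̂_h)/(n_h−1):
  stratum North: (1050/3125)²·0.233·0.767/175 = 0.00011529
  stratum Central: (650/3125)²·0.345·0.655/109 = 8.96934e-05
  stratum South: (1425/3125)²·0.736·0.264/283 = 0.000142766
V̂(p̂_st) = 0.00034775; SE = √V̂ = 0.018648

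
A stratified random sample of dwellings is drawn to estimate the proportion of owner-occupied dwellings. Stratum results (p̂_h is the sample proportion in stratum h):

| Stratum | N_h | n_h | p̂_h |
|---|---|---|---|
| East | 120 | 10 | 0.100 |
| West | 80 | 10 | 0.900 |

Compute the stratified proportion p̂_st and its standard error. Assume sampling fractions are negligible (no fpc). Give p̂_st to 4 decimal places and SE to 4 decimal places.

N = 200; stratum weights W_h = N_h/N.
p̂_st = Σ W_h p̂_h = (120·0.100 + 80·0.900)/200 = 0.42000
V̂(p̂_st) = Σ W_h² p̂_h(1−p̂_h)/(n_h−1):
  stratum East: (120/200)²·0.100·0.900/9 = 0.0036
  stratum West: (80/200)²·0.900·0.100/9 = 0.0016
V̂(p̂_st) = 0.0052; SE = √V̂ = 0.072111

p̂_st ≈ 0.4200, SE ≈ 0.0721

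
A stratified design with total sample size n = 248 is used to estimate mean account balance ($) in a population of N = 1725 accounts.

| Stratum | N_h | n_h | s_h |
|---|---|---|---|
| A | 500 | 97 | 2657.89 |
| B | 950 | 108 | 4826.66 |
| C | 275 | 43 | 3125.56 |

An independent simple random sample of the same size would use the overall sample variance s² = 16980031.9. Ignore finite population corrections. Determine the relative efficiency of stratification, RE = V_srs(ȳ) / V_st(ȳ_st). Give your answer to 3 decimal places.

RE ≈ 0.886

V̂(ȳ_st) = Σ W_h² s_h²/n_h, with W_h = N_h/N and N = 1725:
  stratum A: (500/1725)²·2657.89²/97 = 6118.77
  stratum B: (950/1725)²·4826.66²/108 = 65424.2
  stratum C: (275/1725)²·3125.56²/43 = 5773.97
V_st = 77317
V_srs = s²/n = 16980031.9/248 = 68467.9
Relative efficiency = V_srs / V_st = 68467.9/77317 = 0.8855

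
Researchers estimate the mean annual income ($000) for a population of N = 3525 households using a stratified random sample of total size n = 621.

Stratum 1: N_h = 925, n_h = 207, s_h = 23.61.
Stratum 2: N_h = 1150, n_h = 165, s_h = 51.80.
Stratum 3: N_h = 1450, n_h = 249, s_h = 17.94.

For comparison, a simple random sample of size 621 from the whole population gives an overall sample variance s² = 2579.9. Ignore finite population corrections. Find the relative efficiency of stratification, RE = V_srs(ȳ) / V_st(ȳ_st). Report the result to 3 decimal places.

RE ≈ 1.946

V̂(ȳ_st) = Σ W_h² s_h²/n_h, with W_h = N_h/N and N = 3525:
  stratum 1: (925/3525)²·23.61²/207 = 0.185433
  stratum 2: (1150/3525)²·51.80²/165 = 1.73082
  stratum 3: (1450/3525)²·17.94²/249 = 0.218707
V_st = 2.13496
V_srs = s²/n = 2579.9/621 = 4.15443
Relative efficiency = V_srs / V_st = 4.15443/2.13496 = 1.9459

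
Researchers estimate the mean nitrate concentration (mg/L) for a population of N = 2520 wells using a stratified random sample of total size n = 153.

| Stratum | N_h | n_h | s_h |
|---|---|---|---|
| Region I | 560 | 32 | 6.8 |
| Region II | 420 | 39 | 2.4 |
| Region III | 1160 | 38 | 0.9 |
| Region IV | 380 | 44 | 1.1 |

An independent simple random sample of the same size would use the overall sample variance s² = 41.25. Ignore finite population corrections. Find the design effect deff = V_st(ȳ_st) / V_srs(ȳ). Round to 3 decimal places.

deff ≈ 0.299

V̂(ȳ_st) = Σ W_h² s_h²/n_h, with W_h = N_h/N and N = 2520:
  stratum Region I: (560/2520)²·6.8²/32 = 0.071358
  stratum Region II: (420/2520)²·2.4²/39 = 0.00410256
  stratum Region III: (1160/2520)²·0.9²/38 = 0.00451665
  stratum Region IV: (380/2520)²·1.1²/44 = 0.000625315
V_st = 0.0806026
V_srs = s²/n = 41.25/153 = 0.269608
deff = V_st / V_srs = 0.0806026/0.269608 = 0.2990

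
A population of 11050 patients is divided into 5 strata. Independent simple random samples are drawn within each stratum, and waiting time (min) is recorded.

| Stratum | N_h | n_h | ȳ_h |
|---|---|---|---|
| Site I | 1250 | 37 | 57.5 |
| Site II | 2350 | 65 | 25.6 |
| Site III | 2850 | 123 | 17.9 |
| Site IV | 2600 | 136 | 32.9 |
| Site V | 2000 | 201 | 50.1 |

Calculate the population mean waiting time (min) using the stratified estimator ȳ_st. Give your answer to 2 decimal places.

ȳ_st ≈ 33.37

N = Σ N_h = 11050. Stratum weights W_h = N_h/N.
ȳ_st = (1250·57.5 + 2350·25.6 + 2850·17.9 + 2600·32.9 + 2000·50.1) / 11050 = 33.3747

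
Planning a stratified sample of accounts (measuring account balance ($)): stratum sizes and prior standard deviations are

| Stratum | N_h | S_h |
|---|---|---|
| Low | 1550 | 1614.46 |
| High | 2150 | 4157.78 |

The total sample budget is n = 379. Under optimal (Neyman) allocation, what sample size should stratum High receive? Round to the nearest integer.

296

Neyman allocation: n_h = n · N_h S_h / Σ N_i S_i, with n = 379.
  stratum Low: N_h·S_h = 1550·1614.46 = 2502413.00
  stratum High: N_h·S_h = 2150·4157.78 = 8939227.00
Σ N_h S_h = 11441640.00
n for stratum High = 379·8939227.00/11441640.00 = 296.109 → 296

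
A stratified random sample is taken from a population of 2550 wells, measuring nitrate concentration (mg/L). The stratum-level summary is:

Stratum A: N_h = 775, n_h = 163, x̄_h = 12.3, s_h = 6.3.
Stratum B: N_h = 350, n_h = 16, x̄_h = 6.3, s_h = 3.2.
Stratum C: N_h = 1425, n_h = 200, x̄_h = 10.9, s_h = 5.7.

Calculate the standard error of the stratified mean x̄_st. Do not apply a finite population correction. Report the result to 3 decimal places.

SE(x̄_st) ≈ 0.292

V̂(x̄_st) = Σ W_h² s_h²/n_h, with W_h = N_h/N and N = 2550:
  stratum A: (775/2550)²·6.3²/163 = 0.0224914
  stratum B: (350/2550)²·3.2²/16 = 0.0120569
  stratum C: (1425/2550)²·5.7²/200 = 0.0507305
V̂(x̄_st) = 0.0852788
SE(x̄_st) = √0.0852788 = 0.292025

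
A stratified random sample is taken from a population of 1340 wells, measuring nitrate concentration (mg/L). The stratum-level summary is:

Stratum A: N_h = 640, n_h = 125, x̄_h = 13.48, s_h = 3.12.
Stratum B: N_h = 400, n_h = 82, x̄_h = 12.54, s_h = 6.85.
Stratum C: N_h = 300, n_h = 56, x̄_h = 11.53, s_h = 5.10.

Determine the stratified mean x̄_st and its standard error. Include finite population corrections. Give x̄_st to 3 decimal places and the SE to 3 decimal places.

x̄_st = Σ W_h x̄_h = (640·13.48 + 400·12.54 + 300·11.53)/1340 = 12.76284
V̂(x̄_st) = Σ W_h² (1 − n_h/N_h) s_h²/n_h, with W_h = N_h/N and N = 1340:
  stratum A: (640/1340)²·(1 − 125/640)·3.12²/125 = 0.0142948
  stratum B: (400/1340)²·(1 − 82/400)·6.85²/82 = 0.0405364
  stratum C: (300/1340)²·(1 − 56/300)·5.10²/56 = 0.0189345
V̂(x̄_st) = 0.0737656
SE(x̄_st) = √0.0737656 = 0.271598

x̄_st ≈ 12.763, SE ≈ 0.272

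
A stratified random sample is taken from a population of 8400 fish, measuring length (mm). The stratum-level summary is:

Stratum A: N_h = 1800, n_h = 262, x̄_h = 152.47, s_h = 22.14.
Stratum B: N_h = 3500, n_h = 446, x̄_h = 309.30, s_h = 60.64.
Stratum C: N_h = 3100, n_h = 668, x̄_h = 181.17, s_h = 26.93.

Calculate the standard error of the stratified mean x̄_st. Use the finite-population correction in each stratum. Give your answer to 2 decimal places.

V̂(x̄_st) = Σ W_h² (1 − n_h/N_h) s_h²/n_h, with W_h = N_h/N and N = 8400:
  stratum A: (1800/8400)²·(1 − 262/1800)·22.14²/262 = 0.0734048
  stratum B: (3500/8400)²·(1 − 446/3500)·60.64²/446 = 1.249
  stratum C: (3100/8400)²·(1 − 668/3100)·26.93²/668 = 0.116001
V̂(x̄_st) = 1.4384
SE(x̄_st) = √1.4384 = 1.19934

SE(x̄_st) ≈ 1.20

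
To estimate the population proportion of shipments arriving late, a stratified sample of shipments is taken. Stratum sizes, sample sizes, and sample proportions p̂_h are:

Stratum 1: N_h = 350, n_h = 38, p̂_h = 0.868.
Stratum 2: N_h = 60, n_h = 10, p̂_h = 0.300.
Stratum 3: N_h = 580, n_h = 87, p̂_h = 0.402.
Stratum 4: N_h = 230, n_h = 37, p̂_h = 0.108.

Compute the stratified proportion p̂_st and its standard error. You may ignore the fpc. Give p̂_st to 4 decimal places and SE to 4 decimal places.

p̂_st ≈ 0.4752, SE ≈ 0.0322

N = 1220; stratum weights W_h = N_h/N.
p̂_st = Σ W_h p̂_h = (350·0.868 + 60·0.300 + 580·0.402 + 230·0.108)/1220 = 0.47525
V̂(p̂_st) = Σ W_h² p̂_h(1−p̂_h)/(n_h−1):
  stratum 1: (350/1220)²·0.868·0.132/37 = 0.000254864
  stratum 2: (60/1220)²·0.300·0.700/9 = 5.64364e-05
  stratum 3: (580/1220)²·0.402·0.598/86 = 0.000631779
  stratum 4: (230/1220)²·0.108·0.892/36 = 9.51091e-05
V̂(p̂_st) = 0.00103819; SE = √V̂ = 0.0322209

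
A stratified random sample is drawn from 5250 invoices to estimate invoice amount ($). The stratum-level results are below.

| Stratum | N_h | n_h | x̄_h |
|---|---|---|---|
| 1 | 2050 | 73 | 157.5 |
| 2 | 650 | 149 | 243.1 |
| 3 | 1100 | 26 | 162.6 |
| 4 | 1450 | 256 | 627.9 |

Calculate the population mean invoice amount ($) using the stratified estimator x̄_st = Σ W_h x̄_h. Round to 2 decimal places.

x̄_st ≈ 299.09

N = Σ N_h = 5250. Stratum weights W_h = N_h/N.
x̄_st = (2050·157.5 + 650·243.1 + 1100·162.6 + 1450·627.9) / 5250 = 299.0867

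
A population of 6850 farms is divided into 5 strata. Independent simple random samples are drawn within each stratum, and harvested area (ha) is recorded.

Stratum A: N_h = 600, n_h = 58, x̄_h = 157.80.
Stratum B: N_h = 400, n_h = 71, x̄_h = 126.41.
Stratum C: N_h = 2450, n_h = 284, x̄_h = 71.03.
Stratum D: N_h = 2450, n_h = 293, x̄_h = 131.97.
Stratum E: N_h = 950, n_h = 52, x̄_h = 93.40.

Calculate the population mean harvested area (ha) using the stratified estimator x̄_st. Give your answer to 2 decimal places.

N = Σ N_h = 6850. Stratum weights W_h = N_h/N.
x̄_st = (600·157.80 + 400·126.41 + 2450·71.03 + 2450·131.97 + 950·93.40) / 6850 = 106.7626

x̄_st ≈ 106.76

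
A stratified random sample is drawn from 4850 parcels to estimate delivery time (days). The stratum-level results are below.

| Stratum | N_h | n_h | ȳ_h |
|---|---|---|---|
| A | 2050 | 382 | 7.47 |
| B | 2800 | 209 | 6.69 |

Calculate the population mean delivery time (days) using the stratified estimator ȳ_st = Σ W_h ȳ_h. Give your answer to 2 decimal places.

N = Σ N_h = 4850. Stratum weights W_h = N_h/N.
ȳ_st = (2050·7.47 + 2800·6.69) / 4850 = 7.0197

ȳ_st ≈ 7.02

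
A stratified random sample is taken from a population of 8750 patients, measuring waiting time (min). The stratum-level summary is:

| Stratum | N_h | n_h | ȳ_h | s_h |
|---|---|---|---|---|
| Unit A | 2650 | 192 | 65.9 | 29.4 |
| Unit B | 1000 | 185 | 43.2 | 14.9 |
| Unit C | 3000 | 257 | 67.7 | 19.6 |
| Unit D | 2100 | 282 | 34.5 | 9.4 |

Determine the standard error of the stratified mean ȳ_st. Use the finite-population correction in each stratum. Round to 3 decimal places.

V̂(ȳ_st) = Σ W_h² (1 − n_h/N_h) s_h²/n_h, with W_h = N_h/N and N = 8750:
  stratum Unit A: (2650/8750)²·(1 − 192/2650)·29.4²/192 = 0.383006
  stratum Unit B: (1000/8750)²·(1 − 185/1000)·14.9²/185 = 0.0127745
  stratum Unit C: (3000/8750)²·(1 − 257/3000)·19.6²/257 = 0.160661
  stratum Unit D: (2100/8750)²·(1 − 282/2100)·9.4²/282 = 0.0156244
V̂(ȳ_st) = 0.572065
SE(ȳ_st) = √0.572065 = 0.75635

SE(ȳ_st) ≈ 0.756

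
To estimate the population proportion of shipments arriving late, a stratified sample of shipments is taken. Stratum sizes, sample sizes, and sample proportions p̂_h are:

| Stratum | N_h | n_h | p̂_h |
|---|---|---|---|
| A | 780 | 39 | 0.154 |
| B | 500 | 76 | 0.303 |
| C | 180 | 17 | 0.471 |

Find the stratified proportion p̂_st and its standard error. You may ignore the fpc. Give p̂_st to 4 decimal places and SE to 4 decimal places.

N = 1460; stratum weights W_h = N_h/N.
p̂_st = Σ W_h p̂_h = (780·0.154 + 500·0.303 + 180·0.471)/1460 = 0.24411
V̂(p̂_st) = Σ W_h² p̂_h(1−p̂_h)/(n_h−1):
  stratum A: (780/1460)²·0.154·0.846/38 = 0.000978568
  stratum B: (500/1460)²·0.303·0.697/75 = 0.000330254
  stratum C: (180/1460)²·0.471·0.529/16 = 0.000236699
V̂(p̂_st) = 0.00154552; SE = √V̂ = 0.0393131

p̂_st ≈ 0.2441, SE ≈ 0.0393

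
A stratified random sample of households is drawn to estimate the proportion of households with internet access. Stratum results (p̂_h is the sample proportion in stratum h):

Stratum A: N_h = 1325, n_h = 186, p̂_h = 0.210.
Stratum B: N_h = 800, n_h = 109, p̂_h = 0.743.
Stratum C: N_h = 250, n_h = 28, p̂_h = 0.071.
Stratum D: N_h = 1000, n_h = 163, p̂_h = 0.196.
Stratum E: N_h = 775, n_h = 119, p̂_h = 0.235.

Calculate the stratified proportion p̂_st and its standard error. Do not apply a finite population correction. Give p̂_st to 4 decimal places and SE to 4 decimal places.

N = 4150; stratum weights W_h = N_h/N.
p̂_st = Σ W_h p̂_h = (1325·0.210 + 800·0.743 + 250·0.071 + 1000·0.196 + 775·0.235)/4150 = 0.30567
V̂(p̂_st) = Σ W_h² p̂_h(1−p̂_h)/(n_h−1):
  stratum A: (1325/4150)²·0.210·0.790/185 = 9.14135e-05
  stratum B: (800/4150)²·0.743·0.257/108 = 6.57025e-05
  stratum C: (250/4150)²·0.071·0.929/27 = 8.86531e-06
  stratum D: (1000/4150)²·0.196·0.804/162 = 5.64808e-05
  stratum E: (775/4150)²·0.235·0.765/118 = 5.31318e-05
V̂(p̂_st) = 0.000275594; SE = √V̂ = 0.016601

p̂_st ≈ 0.3057, SE ≈ 0.0166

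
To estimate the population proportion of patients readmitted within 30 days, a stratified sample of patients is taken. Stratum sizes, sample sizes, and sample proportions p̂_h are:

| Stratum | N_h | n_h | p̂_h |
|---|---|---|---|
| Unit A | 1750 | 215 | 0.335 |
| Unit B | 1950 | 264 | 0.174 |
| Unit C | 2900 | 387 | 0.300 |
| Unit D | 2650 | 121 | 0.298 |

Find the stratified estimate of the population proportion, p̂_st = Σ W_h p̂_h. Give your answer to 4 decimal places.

N = 9250; stratum weights W_h = N_h/N.
p̂_st = Σ W_h p̂_h = (1750·0.335 + 1950·0.174 + 2900·0.300 + 2650·0.298)/9250 = 0.27949

p̂_st ≈ 0.2795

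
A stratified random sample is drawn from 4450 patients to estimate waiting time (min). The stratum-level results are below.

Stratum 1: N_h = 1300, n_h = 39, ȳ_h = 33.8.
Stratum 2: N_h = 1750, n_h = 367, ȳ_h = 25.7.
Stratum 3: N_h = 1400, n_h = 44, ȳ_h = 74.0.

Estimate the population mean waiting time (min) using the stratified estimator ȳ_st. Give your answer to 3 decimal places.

N = Σ N_h = 4450. Stratum weights W_h = N_h/N.
ȳ_st = (1300·33.8 + 1750·25.7 + 1400·74.0) / 4450 = 43.26180

ȳ_st ≈ 43.262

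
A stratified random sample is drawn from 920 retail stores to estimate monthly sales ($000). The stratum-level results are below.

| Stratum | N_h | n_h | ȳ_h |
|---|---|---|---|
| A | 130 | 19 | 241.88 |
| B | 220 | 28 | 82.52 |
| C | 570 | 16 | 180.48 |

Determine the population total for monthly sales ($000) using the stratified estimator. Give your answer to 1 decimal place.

τ̂_st ≈ 152472.4

τ̂_st = Σ N_h ȳ_h = 130·241.88 + 220·82.52 + 570·180.48 = 152472.4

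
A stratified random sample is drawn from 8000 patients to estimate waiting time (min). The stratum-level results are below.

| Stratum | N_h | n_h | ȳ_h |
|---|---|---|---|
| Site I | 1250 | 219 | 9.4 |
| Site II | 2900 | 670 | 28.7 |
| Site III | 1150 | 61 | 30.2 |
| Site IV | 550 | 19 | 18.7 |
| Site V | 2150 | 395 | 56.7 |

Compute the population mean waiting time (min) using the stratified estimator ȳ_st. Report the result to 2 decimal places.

N = Σ N_h = 8000. Stratum weights W_h = N_h/N.
ȳ_st = (1250·9.4 + 2900·28.7 + 1150·30.2 + 550·18.7 + 2150·56.7) / 8000 = 32.7375

ȳ_st ≈ 32.74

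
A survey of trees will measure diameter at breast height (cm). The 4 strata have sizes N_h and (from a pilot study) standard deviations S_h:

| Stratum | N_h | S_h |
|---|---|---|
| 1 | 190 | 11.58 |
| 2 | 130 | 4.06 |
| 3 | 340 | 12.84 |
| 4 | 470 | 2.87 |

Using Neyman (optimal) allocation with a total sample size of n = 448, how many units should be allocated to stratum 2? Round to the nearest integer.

Neyman allocation: n_h = n · N_h S_h / Σ N_i S_i, with n = 448.
  stratum 1: N_h·S_h = 190·11.58 = 2200.20
  stratum 2: N_h·S_h = 130·4.06 = 527.80
  stratum 3: N_h·S_h = 340·12.84 = 4365.60
  stratum 4: N_h·S_h = 470·2.87 = 1348.90
Σ N_h S_h = 8442.50
n for stratum 2 = 448·527.80/8442.50 = 28.008 → 28

28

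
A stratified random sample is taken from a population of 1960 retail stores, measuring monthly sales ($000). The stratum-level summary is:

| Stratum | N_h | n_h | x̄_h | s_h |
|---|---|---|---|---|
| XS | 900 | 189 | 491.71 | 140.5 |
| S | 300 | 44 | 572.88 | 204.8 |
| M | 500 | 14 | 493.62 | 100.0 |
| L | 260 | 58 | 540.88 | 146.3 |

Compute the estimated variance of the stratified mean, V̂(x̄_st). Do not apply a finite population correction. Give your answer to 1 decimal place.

V̂(x̄_st) = Σ W_h² s_h²/n_h, with W_h = N_h/N and N = 1960:
  stratum XS: (900/1960)²·140.5²/189 = 22.0224
  stratum S: (300/1960)²·204.8²/44 = 22.3325
  stratum M: (500/1960)²·100.0²/14 = 46.4836
  stratum L: (260/1960)²·146.3²/58 = 6.49374
V̂(x̄_st) = 97.3322

V̂(x̄_st) ≈ 97.3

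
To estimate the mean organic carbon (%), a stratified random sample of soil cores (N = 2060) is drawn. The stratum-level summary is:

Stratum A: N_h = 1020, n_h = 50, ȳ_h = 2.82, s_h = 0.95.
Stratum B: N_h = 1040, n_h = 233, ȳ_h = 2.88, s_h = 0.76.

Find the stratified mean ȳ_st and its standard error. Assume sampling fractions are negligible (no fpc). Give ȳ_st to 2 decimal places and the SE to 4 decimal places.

ȳ_st = Σ W_h ȳ_h = (1020·2.82 + 1040·2.88)/2060 = 2.85029
V̂(ȳ_st) = Σ W_h² s_h²/n_h, with W_h = N_h/N and N = 2060:
  stratum A: (1020/2060)²·0.95²/50 = 0.0044253
  stratum B: (1040/2060)²·0.76²/233 = 0.000631835
V̂(ȳ_st) = 0.00505714
SE(ȳ_st) = √0.00505714 = 0.0711136

ȳ_st ≈ 2.85, SE ≈ 0.0711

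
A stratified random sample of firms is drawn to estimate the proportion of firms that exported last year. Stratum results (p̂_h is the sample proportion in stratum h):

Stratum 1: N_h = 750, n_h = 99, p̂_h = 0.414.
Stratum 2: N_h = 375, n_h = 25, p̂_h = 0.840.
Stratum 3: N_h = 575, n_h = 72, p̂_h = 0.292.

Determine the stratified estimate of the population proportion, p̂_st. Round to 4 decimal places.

N = 1700; stratum weights W_h = N_h/N.
p̂_st = Σ W_h p̂_h = (750·0.414 + 375·0.840 + 575·0.292)/1700 = 0.46671

p̂_st ≈ 0.4667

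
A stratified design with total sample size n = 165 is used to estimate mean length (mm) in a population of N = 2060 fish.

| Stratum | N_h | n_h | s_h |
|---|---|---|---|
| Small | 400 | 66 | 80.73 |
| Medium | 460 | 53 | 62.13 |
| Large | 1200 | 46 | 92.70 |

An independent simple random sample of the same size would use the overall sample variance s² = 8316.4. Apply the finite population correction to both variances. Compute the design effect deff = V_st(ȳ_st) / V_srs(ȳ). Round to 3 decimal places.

deff ≈ 1.451

V̂(ȳ_st) = Σ W_h² (1 − n_h/N_h) s_h²/n_h, with W_h = N_h/N and N = 2060:
  stratum Small: (400/2060)²·(1 − 66/400)·80.73²/66 = 3.10884
  stratum Medium: (460/2060)²·(1 − 53/460)·62.13²/53 = 3.21325
  stratum Large: (1200/2060)²·(1 − 46/1200)·92.70²/46 = 60.9613
V_st = 67.2834
V_srs = (1 − 165/2060)·8316.4/165 = 46.3653
deff = V_st / V_srs = 67.2834/46.3653 = 1.4512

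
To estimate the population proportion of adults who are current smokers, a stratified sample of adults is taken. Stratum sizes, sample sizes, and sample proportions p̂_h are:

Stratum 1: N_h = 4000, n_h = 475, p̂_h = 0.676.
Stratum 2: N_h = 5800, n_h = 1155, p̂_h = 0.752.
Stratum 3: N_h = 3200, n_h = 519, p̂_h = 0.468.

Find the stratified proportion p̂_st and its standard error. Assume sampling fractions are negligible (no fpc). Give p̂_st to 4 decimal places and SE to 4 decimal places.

p̂_st ≈ 0.6587, SE ≈ 0.0102

N = 13000; stratum weights W_h = N_h/N.
p̂_st = Σ W_h p̂_h = (4000·0.676 + 5800·0.752 + 3200·0.468)/13000 = 0.65871
V̂(p̂_st) = Σ W_h² p̂_h(1−p̂_h)/(n_h−1):
  stratum 1: (4000/13000)²·0.676·0.324/474 = 4.37468e-05
  stratum 2: (5800/13000)²·0.752·0.248/1154 = 3.21687e-05
  stratum 3: (3200/13000)²·0.468·0.532/518 = 2.91233e-05
V̂(p̂_st) = 0.000105039; SE = √V̂ = 0.0102488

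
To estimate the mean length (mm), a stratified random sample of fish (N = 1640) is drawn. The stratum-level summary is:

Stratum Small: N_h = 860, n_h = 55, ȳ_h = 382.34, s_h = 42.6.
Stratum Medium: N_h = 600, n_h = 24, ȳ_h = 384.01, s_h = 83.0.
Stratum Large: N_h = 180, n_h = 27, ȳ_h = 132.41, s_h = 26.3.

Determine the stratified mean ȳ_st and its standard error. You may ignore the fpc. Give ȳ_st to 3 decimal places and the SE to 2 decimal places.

ȳ_st = Σ W_h ȳ_h = (860·382.34 + 600·384.01 + 180·132.41)/1640 = 355.51963
V̂(ȳ_st) = Σ W_h² s_h²/n_h, with W_h = N_h/N and N = 1640:
  stratum Small: (860/1640)²·42.6²/55 = 9.07331
  stratum Medium: (600/1640)²·83.0²/24 = 38.4202
  stratum Large: (180/1640)²·26.3²/27 = 0.308606
V̂(ȳ_st) = 47.8021
SE(ȳ_st) = √47.8021 = 6.91391

ȳ_st ≈ 355.520, SE ≈ 6.91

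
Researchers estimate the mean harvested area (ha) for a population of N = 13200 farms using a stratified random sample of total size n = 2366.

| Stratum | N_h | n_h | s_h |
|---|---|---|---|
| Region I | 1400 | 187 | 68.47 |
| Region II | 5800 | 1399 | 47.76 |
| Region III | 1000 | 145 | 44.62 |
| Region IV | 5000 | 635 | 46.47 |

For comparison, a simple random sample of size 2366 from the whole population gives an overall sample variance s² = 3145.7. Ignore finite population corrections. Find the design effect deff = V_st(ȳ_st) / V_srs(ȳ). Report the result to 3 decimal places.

V̂(ȳ_st) = Σ W_h² s_h²/n_h, with W_h = N_h/N and N = 13200:
  stratum Region I: (1400/13200)²·68.47²/187 = 0.282012
  stratum Region II: (5800/13200)²·47.76²/1399 = 0.314789
  stratum Region III: (1000/13200)²·44.62²/145 = 0.0788031
  stratum Region IV: (5000/13200)²·46.47²/635 = 0.487937
V_st = 1.16354
V_srs = s²/n = 3145.7/2366 = 1.32954
deff = V_st / V_srs = 1.16354/1.32954 = 0.8751

deff ≈ 0.875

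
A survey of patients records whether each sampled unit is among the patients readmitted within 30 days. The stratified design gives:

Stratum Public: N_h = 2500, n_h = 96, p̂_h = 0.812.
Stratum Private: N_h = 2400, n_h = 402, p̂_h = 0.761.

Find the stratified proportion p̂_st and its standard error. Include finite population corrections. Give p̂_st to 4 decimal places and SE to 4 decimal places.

p̂_st ≈ 0.7870, SE ≈ 0.0222

N = 4900; stratum weights W_h = N_h/N.
p̂_st = Σ W_h p̂_h = (2500·0.812 + 2400·0.761)/4900 = 0.78702
V̂(p̂_st) = Σ W_h² (1 − n_h/N_h) p̂_h(1−p̂_h)/(n_h−1):
  stratum Public: (2500/4900)²·(1 − 96/2500)·0.812·0.188/95 = 0.000402228
  stratum Private: (2400/4900)²·(1 − 402/2400)·0.761·0.239/401 = 9.05843e-05
V̂(p̂_st) = 0.000492813; SE = √V̂ = 0.0221994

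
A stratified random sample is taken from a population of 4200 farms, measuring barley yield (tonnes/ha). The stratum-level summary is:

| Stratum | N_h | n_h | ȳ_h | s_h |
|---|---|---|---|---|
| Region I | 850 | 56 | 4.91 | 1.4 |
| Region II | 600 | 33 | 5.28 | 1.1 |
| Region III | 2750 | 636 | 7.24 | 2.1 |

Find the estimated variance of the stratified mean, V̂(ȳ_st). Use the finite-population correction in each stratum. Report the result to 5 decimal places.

V̂(ȳ_st) ≈ 0.00433

V̂(ȳ_st) = Σ W_h² (1 − n_h/N_h) s_h²/n_h, with W_h = N_h/N and N = 4200:
  stratum Region I: (850/4200)²·(1 − 56/850)·1.4²/56 = 0.00133909
  stratum Region II: (600/4200)²·(1 − 33/600)·1.1²/33 = 0.000707143
  stratum Region III: (2750/4200)²·(1 − 636/2750)·2.1²/636 = 0.00228518
V̂(ȳ_st) = 0.00433141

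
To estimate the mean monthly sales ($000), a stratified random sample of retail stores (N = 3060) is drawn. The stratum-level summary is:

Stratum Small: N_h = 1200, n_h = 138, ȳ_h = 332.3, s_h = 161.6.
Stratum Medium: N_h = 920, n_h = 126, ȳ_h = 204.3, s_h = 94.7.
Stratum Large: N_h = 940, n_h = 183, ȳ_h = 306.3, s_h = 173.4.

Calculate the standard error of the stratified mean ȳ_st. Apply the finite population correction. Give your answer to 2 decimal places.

SE(ȳ_st) ≈ 6.62

V̂(ȳ_st) = Σ W_h² (1 − n_h/N_h) s_h²/n_h, with W_h = N_h/N and N = 3060:
  stratum Small: (1200/3060)²·(1 − 138/1200)·161.6²/138 = 25.7553
  stratum Medium: (920/3060)²·(1 − 126/920)·94.7²/126 = 5.55258
  stratum Large: (940/3060)²·(1 − 183/940)·173.4²/183 = 12.4861
V̂(ȳ_st) = 43.794
SE(ȳ_st) = √43.794 = 6.6177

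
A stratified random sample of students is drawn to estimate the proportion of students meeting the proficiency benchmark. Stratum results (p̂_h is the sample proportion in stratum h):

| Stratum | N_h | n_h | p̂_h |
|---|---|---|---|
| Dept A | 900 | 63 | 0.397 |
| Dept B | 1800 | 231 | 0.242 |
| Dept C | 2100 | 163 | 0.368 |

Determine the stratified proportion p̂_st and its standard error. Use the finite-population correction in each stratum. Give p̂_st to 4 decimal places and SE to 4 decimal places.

p̂_st ≈ 0.3262, SE ≈ 0.0219

N = 4800; stratum weights W_h = N_h/N.
p̂_st = Σ W_h p̂_h = (900·0.397 + 1800·0.242 + 2100·0.368)/4800 = 0.32619
V̂(p̂_st) = Σ W_h² (1 − n_h/N_h) p̂_h(1−p̂_h)/(n_h−1):
  stratum Dept A: (900/4800)²·(1 − 63/900)·0.397·0.603/62 = 0.000126241
  stratum Dept B: (1800/4800)²·(1 − 231/1800)·0.242·0.758/230 = 9.77619e-05
  stratum Dept C: (2100/4800)²·(1 − 163/2100)·0.368·0.632/162 = 0.000253464
V̂(p̂_st) = 0.000477467; SE = √V̂ = 0.021851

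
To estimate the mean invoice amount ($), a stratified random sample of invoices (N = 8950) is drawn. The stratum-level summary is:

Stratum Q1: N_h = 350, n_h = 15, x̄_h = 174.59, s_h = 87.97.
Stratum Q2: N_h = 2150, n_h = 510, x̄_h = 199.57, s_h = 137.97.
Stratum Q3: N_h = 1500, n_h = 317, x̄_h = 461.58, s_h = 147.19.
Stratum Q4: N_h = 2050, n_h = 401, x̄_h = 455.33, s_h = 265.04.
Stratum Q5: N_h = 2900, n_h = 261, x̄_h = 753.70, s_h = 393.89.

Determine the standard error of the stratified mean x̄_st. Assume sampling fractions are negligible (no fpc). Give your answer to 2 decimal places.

SE(x̄_st) ≈ 8.74

V̂(x̄_st) = Σ W_h² s_h²/n_h, with W_h = N_h/N and N = 8950:
  stratum Q1: (350/8950)²·87.97²/15 = 0.788984
  stratum Q2: (2150/8950)²·137.97²/510 = 2.15392
  stratum Q3: (1500/8950)²·147.19²/317 = 1.9197
  stratum Q4: (2050/8950)²·265.04²/401 = 9.19052
  stratum Q5: (2900/8950)²·393.89²/261 = 62.4107
V̂(x̄_st) = 76.4639
SE(x̄_st) = √76.4639 = 8.74436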